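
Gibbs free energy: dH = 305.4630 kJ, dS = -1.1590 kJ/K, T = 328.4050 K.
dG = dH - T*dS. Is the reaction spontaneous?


T*dS = 328.4050 * -1.1590 = -380.6214 kJ
dG = 305.4630 + 380.6214 = 686.0844 kJ (non-spontaneous)

dG = 686.0844 kJ, non-spontaneous


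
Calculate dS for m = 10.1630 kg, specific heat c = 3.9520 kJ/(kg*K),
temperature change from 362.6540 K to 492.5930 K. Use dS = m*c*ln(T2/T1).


T2/T1 = 1.3583
ln(T2/T1) = 0.3062
dS = 10.1630 * 3.9520 * 0.3062 = 12.2996 kJ/K

12.2996 kJ/K


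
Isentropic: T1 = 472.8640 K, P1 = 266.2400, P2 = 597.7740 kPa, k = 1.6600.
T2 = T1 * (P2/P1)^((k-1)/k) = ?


(k-1)/k = 0.3976
(P2/P1)^exp = 1.3793
T2 = 472.8640 * 1.3793 = 652.2218 K

652.2218 K


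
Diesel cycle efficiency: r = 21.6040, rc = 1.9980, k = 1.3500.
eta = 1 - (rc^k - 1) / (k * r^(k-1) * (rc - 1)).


r^(k-1) = 2.9315
rc^k = 2.5457
eta = 0.6086 = 60.8647%

60.8647%


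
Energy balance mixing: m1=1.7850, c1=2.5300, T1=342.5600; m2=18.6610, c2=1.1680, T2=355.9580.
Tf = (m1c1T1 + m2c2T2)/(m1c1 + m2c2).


num = 9305.4957
den = 26.3121
Tf = 353.6584 K

353.6584 K


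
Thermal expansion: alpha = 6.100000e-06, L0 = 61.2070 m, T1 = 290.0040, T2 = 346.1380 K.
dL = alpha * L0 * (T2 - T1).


dT = 56.1340 K
dL = 6.100000e-06 * 61.2070 * 56.1340 = 0.020958 m
L_final = 61.227958 m

dL = 0.020958 m


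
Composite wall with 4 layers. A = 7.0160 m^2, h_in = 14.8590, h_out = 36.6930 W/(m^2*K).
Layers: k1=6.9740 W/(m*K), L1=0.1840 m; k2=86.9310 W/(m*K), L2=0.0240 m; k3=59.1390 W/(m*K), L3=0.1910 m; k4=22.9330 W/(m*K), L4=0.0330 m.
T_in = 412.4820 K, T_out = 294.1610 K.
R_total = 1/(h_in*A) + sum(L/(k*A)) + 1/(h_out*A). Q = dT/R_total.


R_conv_in = 1/(14.8590*7.0160) = 0.0096
R_1 = 0.1840/(6.9740*7.0160) = 0.0038
R_2 = 0.0240/(86.9310*7.0160) = 3.9350e-05
R_3 = 0.1910/(59.1390*7.0160) = 0.0005
R_4 = 0.0330/(22.9330*7.0160) = 0.0002
R_conv_out = 1/(36.6930*7.0160) = 0.0039
R_total = 0.0179 K/W
Q = 118.3210 / 0.0179 = 6594.6483 W

R_total = 0.0179 K/W, Q = 6594.6483 W


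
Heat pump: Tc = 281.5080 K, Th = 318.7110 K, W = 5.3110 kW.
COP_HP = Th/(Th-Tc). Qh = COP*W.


COP = 318.7110 / 37.2030 = 8.5668
Qh = 8.5668 * 5.3110 = 45.4983 kW

COP = 8.5668, Qh = 45.4983 kW


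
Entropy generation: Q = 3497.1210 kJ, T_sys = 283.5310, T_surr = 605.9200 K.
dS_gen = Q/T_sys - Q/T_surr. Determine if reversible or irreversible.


dS_sys = 3497.1210/283.5310 = 12.3342 kJ/K
dS_surr = -3497.1210/605.9200 = -5.7716 kJ/K
dS_gen = 12.3342 - 5.7716 = 6.5626 kJ/K (irreversible)

dS_gen = 6.5626 kJ/K, irreversible


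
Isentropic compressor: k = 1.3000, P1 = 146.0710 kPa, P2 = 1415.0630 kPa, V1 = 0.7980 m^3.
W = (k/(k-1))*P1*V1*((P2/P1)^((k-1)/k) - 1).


(k-1)/k = 0.2308
(P2/P1)^exp = 1.6888
W = 4.3333 * 146.0710 * 0.7980 * (1.6888 - 1) = 347.9401 kJ

347.9401 kJ


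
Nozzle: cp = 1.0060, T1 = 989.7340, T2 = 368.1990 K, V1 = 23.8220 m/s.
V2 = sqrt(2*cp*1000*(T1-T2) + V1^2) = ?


dT = 621.5350 K
2*cp*1000*dT = 1250528.4200
V1^2 = 567.4877
V2 = sqrt(1251095.9077) = 1118.5240 m/s

1118.5240 m/s


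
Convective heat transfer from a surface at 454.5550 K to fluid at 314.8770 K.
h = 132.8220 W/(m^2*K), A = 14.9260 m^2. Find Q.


dT = 139.6780 K
Q = 132.8220 * 14.9260 * 139.6780 = 276911.7987 W

276911.7987 W


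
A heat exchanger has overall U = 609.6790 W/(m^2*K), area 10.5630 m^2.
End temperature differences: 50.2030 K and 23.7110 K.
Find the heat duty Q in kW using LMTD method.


LMTD = 35.3163 K
Q = 609.6790 * 10.5630 * 35.3163 = 227438.2064 W = 227.4382 kW

227.4382 kW


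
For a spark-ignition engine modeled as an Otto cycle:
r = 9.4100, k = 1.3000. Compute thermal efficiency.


r^(k-1) = 1.9592
eta = 1 - 1/1.9592 = 0.4896 = 48.9585%

48.9585%


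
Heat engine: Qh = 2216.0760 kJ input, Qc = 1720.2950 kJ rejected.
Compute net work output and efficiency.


W = 2216.0760 - 1720.2950 = 495.7810 kJ
eta = 495.7810 / 2216.0760 = 0.2237 = 22.3720%

W = 495.7810 kJ, eta = 22.3720%


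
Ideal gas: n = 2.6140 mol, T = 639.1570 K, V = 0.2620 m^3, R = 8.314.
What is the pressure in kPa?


P = nRT/V = 2.6140 * 8.314 * 639.1570 / 0.2620
= 13890.6687 / 0.2620 = 53017.8194 Pa = 53.0178 kPa

53.0178 kPa


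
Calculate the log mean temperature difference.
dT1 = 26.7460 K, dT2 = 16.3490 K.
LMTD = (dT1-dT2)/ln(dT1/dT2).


dT1/dT2 = 1.6359
ln(dT1/dT2) = 0.4922
LMTD = 10.3970 / 0.4922 = 21.1227 K

21.1227 K


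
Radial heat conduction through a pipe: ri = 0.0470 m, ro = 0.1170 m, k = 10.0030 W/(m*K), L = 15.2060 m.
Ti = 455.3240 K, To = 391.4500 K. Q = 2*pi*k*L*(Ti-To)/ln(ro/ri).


dT = 63.8740 K
ln(ro/ri) = 0.9120
Q = 2*pi*10.0030*15.2060*63.8740 / 0.9120 = 66933.2417 W

66933.2417 W


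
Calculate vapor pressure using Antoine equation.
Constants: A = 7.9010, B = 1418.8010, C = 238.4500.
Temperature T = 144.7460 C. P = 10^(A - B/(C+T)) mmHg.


C+T = 383.1960
B/(C+T) = 3.7025
log10(P) = 7.9010 - 3.7025 = 4.1985
P = 10^4.1985 = 15792.5959 mmHg

15792.5959 mmHg


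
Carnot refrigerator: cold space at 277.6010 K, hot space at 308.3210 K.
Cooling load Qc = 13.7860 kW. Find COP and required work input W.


COP = 277.6010 / 30.7200 = 9.0365
W = 13.7860 / 9.0365 = 1.5256 kW

COP = 9.0365, W = 1.5256 kW


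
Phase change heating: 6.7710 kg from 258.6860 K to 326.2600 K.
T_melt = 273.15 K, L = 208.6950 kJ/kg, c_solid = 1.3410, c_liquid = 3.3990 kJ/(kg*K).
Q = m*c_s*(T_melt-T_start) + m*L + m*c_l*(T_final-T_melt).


Q1 (sensible, solid) = 6.7710 * 1.3410 * 14.4640 = 131.3318 kJ
Q2 (latent) = 6.7710 * 208.6950 = 1413.0738 kJ
Q3 (sensible, liquid) = 6.7710 * 3.3990 * 53.1100 = 1222.3069 kJ
Q_total = 2766.7126 kJ

2766.7126 kJ


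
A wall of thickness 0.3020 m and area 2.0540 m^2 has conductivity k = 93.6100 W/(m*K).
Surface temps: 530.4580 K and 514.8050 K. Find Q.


dT = 15.6530 K
Q = 93.6100 * 2.0540 * 15.6530 / 0.3020 = 9965.8266 W

9965.8266 W


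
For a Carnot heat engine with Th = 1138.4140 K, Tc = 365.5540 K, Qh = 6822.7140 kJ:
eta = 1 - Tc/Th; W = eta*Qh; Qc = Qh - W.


eta = 1 - 365.5540/1138.4140 = 0.6789
W = 0.6789 * 6822.7140 = 4631.8850 kJ
Qc = 6822.7140 - 4631.8850 = 2190.8290 kJ

eta = 67.8892%, W = 4631.8850 kJ, Qc = 2190.8290 kJ


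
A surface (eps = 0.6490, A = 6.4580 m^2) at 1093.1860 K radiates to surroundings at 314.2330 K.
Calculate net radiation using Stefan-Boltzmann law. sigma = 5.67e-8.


T^4 = 1.4282e+12
Tsurr^4 = 9.7501e+09
Q = 0.6490 * 5.67e-8 * 6.4580 * 1.4184e+12 = 337075.3070 W

337075.3070 W


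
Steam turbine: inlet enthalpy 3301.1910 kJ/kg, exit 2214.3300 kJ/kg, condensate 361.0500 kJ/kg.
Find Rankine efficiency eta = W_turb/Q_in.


W = 1086.8610 kJ/kg
Q_in = 2940.1410 kJ/kg
eta = 0.3697 = 36.9663%

eta = 36.9663%


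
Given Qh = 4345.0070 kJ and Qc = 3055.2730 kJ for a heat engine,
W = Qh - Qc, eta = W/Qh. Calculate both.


W = 4345.0070 - 3055.2730 = 1289.7340 kJ
eta = 1289.7340 / 4345.0070 = 0.2968 = 29.6831%

W = 1289.7340 kJ, eta = 29.6831%


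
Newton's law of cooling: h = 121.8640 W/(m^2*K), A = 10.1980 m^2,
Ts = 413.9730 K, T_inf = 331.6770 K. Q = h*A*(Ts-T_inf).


dT = 82.2960 K
Q = 121.8640 * 10.1980 * 82.2960 = 102274.9235 W

102274.9235 W


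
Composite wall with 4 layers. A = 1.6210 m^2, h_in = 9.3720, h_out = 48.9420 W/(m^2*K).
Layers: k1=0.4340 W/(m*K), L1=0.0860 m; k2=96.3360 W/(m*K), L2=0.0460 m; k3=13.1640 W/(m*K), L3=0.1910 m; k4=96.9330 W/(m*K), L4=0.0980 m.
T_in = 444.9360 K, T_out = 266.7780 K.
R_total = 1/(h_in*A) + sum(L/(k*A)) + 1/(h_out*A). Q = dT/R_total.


R_conv_in = 1/(9.3720*1.6210) = 0.0658
R_1 = 0.0860/(0.4340*1.6210) = 0.1222
R_2 = 0.0460/(96.3360*1.6210) = 0.0003
R_3 = 0.1910/(13.1640*1.6210) = 0.0090
R_4 = 0.0980/(96.9330*1.6210) = 0.0006
R_conv_out = 1/(48.9420*1.6210) = 0.0126
R_total = 0.2105 K/W
Q = 178.1580 / 0.2105 = 846.1899 W

R_total = 0.2105 K/W, Q = 846.1899 W


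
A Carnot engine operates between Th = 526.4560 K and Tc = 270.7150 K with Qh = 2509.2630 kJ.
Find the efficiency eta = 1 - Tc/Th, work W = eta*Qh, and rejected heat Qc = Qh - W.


eta = 1 - 270.7150/526.4560 = 0.4858
W = 0.4858 * 2509.2630 = 1218.9460 kJ
Qc = 2509.2630 - 1218.9460 = 1290.3170 kJ

eta = 48.5778%, W = 1218.9460 kJ, Qc = 1290.3170 kJ


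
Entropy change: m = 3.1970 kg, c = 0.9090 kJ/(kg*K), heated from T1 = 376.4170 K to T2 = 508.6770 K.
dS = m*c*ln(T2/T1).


T2/T1 = 1.3514
ln(T2/T1) = 0.3011
dS = 3.1970 * 0.9090 * 0.3011 = 0.8751 kJ/K

0.8751 kJ/K


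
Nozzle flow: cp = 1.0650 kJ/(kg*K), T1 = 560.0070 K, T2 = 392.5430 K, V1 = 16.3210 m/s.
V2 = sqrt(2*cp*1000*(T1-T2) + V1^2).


dT = 167.4640 K
2*cp*1000*dT = 356698.3200
V1^2 = 266.3750
V2 = sqrt(356964.6950) = 597.4652 m/s

597.4652 m/s


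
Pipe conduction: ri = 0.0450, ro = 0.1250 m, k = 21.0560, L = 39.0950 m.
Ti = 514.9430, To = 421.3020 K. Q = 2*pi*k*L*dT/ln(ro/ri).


dT = 93.6410 K
ln(ro/ri) = 1.0217
Q = 2*pi*21.0560*39.0950*93.6410 / 1.0217 = 474067.6616 W

474067.6616 W


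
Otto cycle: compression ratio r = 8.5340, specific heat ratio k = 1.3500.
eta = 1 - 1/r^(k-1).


r^(k-1) = 2.1179
eta = 1 - 1/2.1179 = 0.5278 = 52.7832%

52.7832%


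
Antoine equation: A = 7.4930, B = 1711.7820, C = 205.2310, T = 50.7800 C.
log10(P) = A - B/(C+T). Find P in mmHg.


C+T = 256.0110
B/(C+T) = 6.6864
log10(P) = 7.4930 - 6.6864 = 0.8066
P = 10^0.8066 = 6.4068 mmHg

6.4068 mmHg


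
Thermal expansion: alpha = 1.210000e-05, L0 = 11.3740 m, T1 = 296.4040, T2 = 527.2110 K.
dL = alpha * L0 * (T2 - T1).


dT = 230.8070 K
dL = 1.210000e-05 * 11.3740 * 230.8070 = 0.031765 m
L_final = 11.405765 m

dL = 0.031765 m


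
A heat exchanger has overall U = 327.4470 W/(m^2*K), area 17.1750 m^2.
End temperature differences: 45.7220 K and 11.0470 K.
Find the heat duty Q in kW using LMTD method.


LMTD = 24.4118 K
Q = 327.4470 * 17.1750 * 24.4118 = 137289.4747 W = 137.2895 kW

137.2895 kW


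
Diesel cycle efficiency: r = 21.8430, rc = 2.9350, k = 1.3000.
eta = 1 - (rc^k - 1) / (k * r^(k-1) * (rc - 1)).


r^(k-1) = 2.5223
rc^k = 4.0541
eta = 0.5187 = 51.8651%

51.8651%


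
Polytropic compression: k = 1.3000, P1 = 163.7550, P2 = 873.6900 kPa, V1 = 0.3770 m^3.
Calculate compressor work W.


(k-1)/k = 0.2308
(P2/P1)^exp = 1.4717
W = 4.3333 * 163.7550 * 0.3770 * (1.4717 - 1) = 126.1784 kJ

126.1784 kJ


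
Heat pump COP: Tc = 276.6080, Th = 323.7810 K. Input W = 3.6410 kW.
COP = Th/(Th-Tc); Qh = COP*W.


COP = 323.7810 / 47.1730 = 6.8637
Qh = 6.8637 * 3.6410 = 24.9907 kW

COP = 6.8637, Qh = 24.9907 kW


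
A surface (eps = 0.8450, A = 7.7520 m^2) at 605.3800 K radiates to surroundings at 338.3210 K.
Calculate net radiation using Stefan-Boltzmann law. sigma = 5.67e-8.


T^4 = 1.3431e+11
Tsurr^4 = 1.3101e+10
Q = 0.8450 * 5.67e-8 * 7.7520 * 1.2121e+11 = 45018.5520 W

45018.5520 W


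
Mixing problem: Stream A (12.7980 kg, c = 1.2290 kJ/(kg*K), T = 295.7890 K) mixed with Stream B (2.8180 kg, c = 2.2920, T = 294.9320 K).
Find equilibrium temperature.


num = 6557.3122
den = 22.1876
Tf = 295.5395 K

295.5395 K


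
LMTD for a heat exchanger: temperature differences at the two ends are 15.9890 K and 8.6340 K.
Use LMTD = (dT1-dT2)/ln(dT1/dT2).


dT1/dT2 = 1.8519
ln(dT1/dT2) = 0.6162
LMTD = 7.3550 / 0.6162 = 11.9362 K

11.9362 K


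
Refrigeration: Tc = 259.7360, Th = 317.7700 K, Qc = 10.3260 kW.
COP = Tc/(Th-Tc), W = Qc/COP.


COP = 259.7360 / 58.0340 = 4.4756
W = 10.3260 / 4.4756 = 2.3072 kW

COP = 4.4756, W = 2.3072 kW


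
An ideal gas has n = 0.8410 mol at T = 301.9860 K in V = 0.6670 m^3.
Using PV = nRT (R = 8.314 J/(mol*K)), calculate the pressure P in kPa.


P = nRT/V = 0.8410 * 8.314 * 301.9860 / 0.6670
= 2111.5085 / 0.6670 = 3165.6798 Pa = 3.1657 kPa

3.1657 kPa


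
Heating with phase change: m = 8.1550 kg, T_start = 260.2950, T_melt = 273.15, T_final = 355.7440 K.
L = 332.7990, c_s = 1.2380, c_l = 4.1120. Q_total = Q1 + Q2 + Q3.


Q1 (sensible, solid) = 8.1550 * 1.2380 * 12.8550 = 129.7827 kJ
Q2 (latent) = 8.1550 * 332.7990 = 2713.9758 kJ
Q3 (sensible, liquid) = 8.1550 * 4.1120 * 82.5940 = 2769.6543 kJ
Q_total = 5613.4128 kJ

5613.4128 kJ


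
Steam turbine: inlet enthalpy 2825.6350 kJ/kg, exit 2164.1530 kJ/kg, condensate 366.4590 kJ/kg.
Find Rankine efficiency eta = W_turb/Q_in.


W = 661.4820 kJ/kg
Q_in = 2459.1760 kJ/kg
eta = 0.2690 = 26.8985%

eta = 26.8985%


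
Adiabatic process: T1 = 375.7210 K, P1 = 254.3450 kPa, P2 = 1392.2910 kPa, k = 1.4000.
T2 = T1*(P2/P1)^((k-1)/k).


(k-1)/k = 0.2857
(P2/P1)^exp = 1.6253
T2 = 375.7210 * 1.6253 = 610.6752 K

610.6752 K


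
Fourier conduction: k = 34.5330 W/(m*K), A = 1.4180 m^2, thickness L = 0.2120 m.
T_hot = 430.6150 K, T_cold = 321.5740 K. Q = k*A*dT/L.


dT = 109.0410 K
Q = 34.5330 * 1.4180 * 109.0410 / 0.2120 = 25186.3077 W

25186.3077 W


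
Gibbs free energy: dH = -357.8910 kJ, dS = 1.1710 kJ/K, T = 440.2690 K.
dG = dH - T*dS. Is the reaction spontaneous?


T*dS = 440.2690 * 1.1710 = 515.5550 kJ
dG = -357.8910 - 515.5550 = -873.4460 kJ (spontaneous)

dG = -873.4460 kJ, spontaneous


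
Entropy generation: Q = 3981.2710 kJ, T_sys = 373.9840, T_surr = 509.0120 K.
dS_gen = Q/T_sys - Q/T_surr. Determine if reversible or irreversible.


dS_sys = 3981.2710/373.9840 = 10.6456 kJ/K
dS_surr = -3981.2710/509.0120 = -7.8216 kJ/K
dS_gen = 10.6456 - 7.8216 = 2.8240 kJ/K (irreversible)

dS_gen = 2.8240 kJ/K, irreversible


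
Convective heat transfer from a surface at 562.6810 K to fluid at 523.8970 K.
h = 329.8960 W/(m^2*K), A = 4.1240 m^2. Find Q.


dT = 38.7840 K
Q = 329.8960 * 4.1240 * 38.7840 = 52765.2870 W

52765.2870 W


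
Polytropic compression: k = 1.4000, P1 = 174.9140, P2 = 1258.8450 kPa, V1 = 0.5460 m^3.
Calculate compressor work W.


(k-1)/k = 0.2857
(P2/P1)^exp = 1.7575
W = 3.5000 * 174.9140 * 0.5460 * (1.7575 - 1) = 253.2079 kJ

253.2079 kJ


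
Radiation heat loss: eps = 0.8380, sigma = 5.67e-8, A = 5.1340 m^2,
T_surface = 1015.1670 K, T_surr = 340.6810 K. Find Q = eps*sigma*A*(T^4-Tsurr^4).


T^4 = 1.0621e+12
Tsurr^4 = 1.3471e+10
Q = 0.8380 * 5.67e-8 * 5.1340 * 1.0486e+12 = 255793.3624 W

255793.3624 W


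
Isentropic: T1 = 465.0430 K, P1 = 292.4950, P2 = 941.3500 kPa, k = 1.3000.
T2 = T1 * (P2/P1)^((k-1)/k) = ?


(k-1)/k = 0.2308
(P2/P1)^exp = 1.3096
T2 = 465.0430 * 1.3096 = 609.0306 K

609.0306 K


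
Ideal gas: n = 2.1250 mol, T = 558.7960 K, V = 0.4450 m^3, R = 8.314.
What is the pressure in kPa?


P = nRT/V = 2.1250 * 8.314 * 558.7960 / 0.4450
= 9872.3886 / 0.4450 = 22185.1430 Pa = 22.1851 kPa

22.1851 kPa


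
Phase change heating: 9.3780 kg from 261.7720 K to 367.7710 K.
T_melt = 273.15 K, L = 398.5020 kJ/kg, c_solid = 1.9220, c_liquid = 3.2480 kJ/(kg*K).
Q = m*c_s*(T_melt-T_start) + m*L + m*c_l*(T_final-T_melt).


Q1 (sensible, solid) = 9.3780 * 1.9220 * 11.3780 = 205.0829 kJ
Q2 (latent) = 9.3780 * 398.5020 = 3737.1518 kJ
Q3 (sensible, liquid) = 9.3780 * 3.2480 * 94.6210 = 2882.1314 kJ
Q_total = 6824.3661 kJ

6824.3661 kJ


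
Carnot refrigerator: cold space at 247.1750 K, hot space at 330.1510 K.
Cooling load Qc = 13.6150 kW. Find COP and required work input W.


COP = 247.1750 / 82.9760 = 2.9789
W = 13.6150 / 2.9789 = 4.5705 kW

COP = 2.9789, W = 4.5705 kW


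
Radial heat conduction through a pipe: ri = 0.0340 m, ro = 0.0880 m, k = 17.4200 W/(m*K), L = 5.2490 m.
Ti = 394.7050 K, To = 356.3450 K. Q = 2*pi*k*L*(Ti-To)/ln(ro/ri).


dT = 38.3600 K
ln(ro/ri) = 0.9510
Q = 2*pi*17.4200*5.2490*38.3600 / 0.9510 = 23174.6669 W

23174.6669 W


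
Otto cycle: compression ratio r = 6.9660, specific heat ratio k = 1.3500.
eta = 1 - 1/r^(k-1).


r^(k-1) = 1.9726
eta = 1 - 1/1.9726 = 0.4931 = 49.3061%

49.3061%


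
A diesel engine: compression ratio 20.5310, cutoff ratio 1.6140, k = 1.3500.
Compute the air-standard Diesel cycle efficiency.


r^(k-1) = 2.8797
rc^k = 1.9084
eta = 0.6194 = 61.9432%

61.9432%


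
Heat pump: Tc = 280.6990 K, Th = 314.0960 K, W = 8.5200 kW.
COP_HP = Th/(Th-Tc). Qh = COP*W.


COP = 314.0960 / 33.3970 = 9.4049
Qh = 9.4049 * 8.5200 = 80.1299 kW

COP = 9.4049, Qh = 80.1299 kW


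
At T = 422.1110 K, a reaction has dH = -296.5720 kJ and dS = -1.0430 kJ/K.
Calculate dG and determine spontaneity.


T*dS = 422.1110 * -1.0430 = -440.2618 kJ
dG = -296.5720 + 440.2618 = 143.6898 kJ (non-spontaneous)

dG = 143.6898 kJ, non-spontaneous


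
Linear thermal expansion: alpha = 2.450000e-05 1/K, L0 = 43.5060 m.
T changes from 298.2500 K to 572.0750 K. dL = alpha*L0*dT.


dT = 273.8250 K
dL = 2.450000e-05 * 43.5060 * 273.8250 = 0.291869 m
L_final = 43.797869 m

dL = 0.291869 m


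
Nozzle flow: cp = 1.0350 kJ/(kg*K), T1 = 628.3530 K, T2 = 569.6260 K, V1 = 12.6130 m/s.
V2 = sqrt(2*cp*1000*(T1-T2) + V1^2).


dT = 58.7270 K
2*cp*1000*dT = 121564.8900
V1^2 = 159.0878
V2 = sqrt(121723.9778) = 348.8896 m/s

348.8896 m/s


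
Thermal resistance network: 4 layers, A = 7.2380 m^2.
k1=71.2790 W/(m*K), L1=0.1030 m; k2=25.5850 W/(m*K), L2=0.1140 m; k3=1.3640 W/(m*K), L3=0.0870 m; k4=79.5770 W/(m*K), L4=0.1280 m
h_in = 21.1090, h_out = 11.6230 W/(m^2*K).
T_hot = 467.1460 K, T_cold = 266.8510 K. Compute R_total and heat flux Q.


R_conv_in = 1/(21.1090*7.2380) = 0.0065
R_1 = 0.1030/(71.2790*7.2380) = 0.0002
R_2 = 0.1140/(25.5850*7.2380) = 0.0006
R_3 = 0.0870/(1.3640*7.2380) = 0.0088
R_4 = 0.1280/(79.5770*7.2380) = 0.0002
R_conv_out = 1/(11.6230*7.2380) = 0.0119
R_total = 0.0283 K/W
Q = 200.2950 / 0.0283 = 7082.1837 W

R_total = 0.0283 K/W, Q = 7082.1837 W


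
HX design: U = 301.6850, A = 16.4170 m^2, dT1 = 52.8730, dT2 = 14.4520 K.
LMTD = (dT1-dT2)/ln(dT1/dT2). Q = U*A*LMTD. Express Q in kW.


LMTD = 29.6216 K
Q = 301.6850 * 16.4170 * 29.6216 = 146708.7828 W = 146.7088 kW

146.7088 kW


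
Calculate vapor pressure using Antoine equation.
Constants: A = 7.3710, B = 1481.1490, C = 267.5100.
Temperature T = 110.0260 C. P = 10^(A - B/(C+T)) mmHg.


C+T = 377.5360
B/(C+T) = 3.9232
log10(P) = 7.3710 - 3.9232 = 3.4478
P = 10^3.4478 = 2804.1460 mmHg

2804.1460 mmHg


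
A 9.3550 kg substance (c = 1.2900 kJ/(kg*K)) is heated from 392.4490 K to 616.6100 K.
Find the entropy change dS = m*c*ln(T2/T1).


T2/T1 = 1.5712
ln(T2/T1) = 0.4518
dS = 9.3550 * 1.2900 * 0.4518 = 5.4527 kJ/K

5.4527 kJ/K


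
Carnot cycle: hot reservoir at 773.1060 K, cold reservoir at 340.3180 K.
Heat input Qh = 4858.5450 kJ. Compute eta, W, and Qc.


eta = 1 - 340.3180/773.1060 = 0.5598
W = 0.5598 * 4858.5450 = 2719.8340 kJ
Qc = 4858.5450 - 2719.8340 = 2138.7110 kJ

eta = 55.9804%, W = 2719.8340 kJ, Qc = 2138.7110 kJ


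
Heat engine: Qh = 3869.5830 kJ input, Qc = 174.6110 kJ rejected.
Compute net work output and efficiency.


W = 3869.5830 - 174.6110 = 3694.9720 kJ
eta = 3694.9720 / 3869.5830 = 0.9549 = 95.4876%

W = 3694.9720 kJ, eta = 95.4876%


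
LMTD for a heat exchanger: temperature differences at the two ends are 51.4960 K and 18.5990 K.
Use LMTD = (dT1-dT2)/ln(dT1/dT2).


dT1/dT2 = 2.7688
ln(dT1/dT2) = 1.0184
LMTD = 32.8970 / 1.0184 = 32.3027 K

32.3027 K


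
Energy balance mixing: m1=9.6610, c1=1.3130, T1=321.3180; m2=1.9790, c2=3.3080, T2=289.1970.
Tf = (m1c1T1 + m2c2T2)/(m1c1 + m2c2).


num = 5969.1219
den = 19.2314
Tf = 310.3838 K

310.3838 K


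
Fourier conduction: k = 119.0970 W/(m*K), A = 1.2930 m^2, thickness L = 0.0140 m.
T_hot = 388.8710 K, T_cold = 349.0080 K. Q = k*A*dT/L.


dT = 39.8630 K
Q = 119.0970 * 1.2930 * 39.8630 / 0.0140 = 438471.4199 W

438471.4199 W


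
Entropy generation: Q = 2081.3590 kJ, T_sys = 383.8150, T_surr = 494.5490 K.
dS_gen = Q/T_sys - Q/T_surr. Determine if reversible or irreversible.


dS_sys = 2081.3590/383.8150 = 5.4228 kJ/K
dS_surr = -2081.3590/494.5490 = -4.2086 kJ/K
dS_gen = 5.4228 - 4.2086 = 1.2142 kJ/K (irreversible)

dS_gen = 1.2142 kJ/K, irreversible


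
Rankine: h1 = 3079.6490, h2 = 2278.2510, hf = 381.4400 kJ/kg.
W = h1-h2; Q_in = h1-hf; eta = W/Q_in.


W = 801.3980 kJ/kg
Q_in = 2698.2090 kJ/kg
eta = 0.2970 = 29.7011%

eta = 29.7011%


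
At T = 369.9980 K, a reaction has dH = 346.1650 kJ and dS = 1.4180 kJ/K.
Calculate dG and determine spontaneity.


T*dS = 369.9980 * 1.4180 = 524.6572 kJ
dG = 346.1650 - 524.6572 = -178.4922 kJ (spontaneous)

dG = -178.4922 kJ, spontaneous


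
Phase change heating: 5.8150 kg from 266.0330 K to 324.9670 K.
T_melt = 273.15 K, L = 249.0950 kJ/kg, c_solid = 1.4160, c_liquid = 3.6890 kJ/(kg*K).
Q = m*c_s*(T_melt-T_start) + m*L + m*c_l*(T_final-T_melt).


Q1 (sensible, solid) = 5.8150 * 1.4160 * 7.1170 = 58.6017 kJ
Q2 (latent) = 5.8150 * 249.0950 = 1448.4874 kJ
Q3 (sensible, liquid) = 5.8150 * 3.6890 * 51.8170 = 1111.5542 kJ
Q_total = 2618.6433 kJ

2618.6433 kJ


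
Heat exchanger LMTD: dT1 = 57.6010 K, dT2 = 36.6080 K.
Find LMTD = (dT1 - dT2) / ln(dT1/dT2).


dT1/dT2 = 1.5735
ln(dT1/dT2) = 0.4533
LMTD = 20.9930 / 0.4533 = 46.3142 K

46.3142 K


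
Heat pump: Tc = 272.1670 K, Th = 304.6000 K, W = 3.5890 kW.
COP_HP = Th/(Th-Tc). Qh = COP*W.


COP = 304.6000 / 32.4330 = 9.3917
Qh = 9.3917 * 3.5890 = 33.7067 kW

COP = 9.3917, Qh = 33.7067 kW


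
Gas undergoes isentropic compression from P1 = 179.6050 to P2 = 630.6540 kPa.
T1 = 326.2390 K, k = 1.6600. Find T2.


(k-1)/k = 0.3976
(P2/P1)^exp = 1.6477
T2 = 326.2390 * 1.6477 = 537.5397 K

537.5397 K


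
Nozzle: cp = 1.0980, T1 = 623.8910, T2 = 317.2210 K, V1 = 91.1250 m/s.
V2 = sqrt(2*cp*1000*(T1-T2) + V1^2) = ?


dT = 306.6700 K
2*cp*1000*dT = 673447.3200
V1^2 = 8303.7656
V2 = sqrt(681751.0856) = 825.6822 m/s

825.6822 m/s


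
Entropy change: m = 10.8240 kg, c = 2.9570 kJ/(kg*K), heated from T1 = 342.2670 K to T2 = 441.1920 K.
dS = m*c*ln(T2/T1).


T2/T1 = 1.2890
ln(T2/T1) = 0.2539
dS = 10.8240 * 2.9570 * 0.2539 = 8.1261 kJ/K

8.1261 kJ/K


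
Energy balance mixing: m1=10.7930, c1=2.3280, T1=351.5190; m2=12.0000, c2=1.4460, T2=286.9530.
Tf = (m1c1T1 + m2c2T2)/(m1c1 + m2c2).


num = 13811.5114
den = 42.4781
Tf = 325.1443 K

325.1443 K


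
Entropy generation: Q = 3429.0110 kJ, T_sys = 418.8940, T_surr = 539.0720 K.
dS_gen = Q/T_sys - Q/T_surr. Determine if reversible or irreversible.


dS_sys = 3429.0110/418.8940 = 8.1859 kJ/K
dS_surr = -3429.0110/539.0720 = -6.3610 kJ/K
dS_gen = 8.1859 - 6.3610 = 1.8249 kJ/K (irreversible)

dS_gen = 1.8249 kJ/K, irreversible


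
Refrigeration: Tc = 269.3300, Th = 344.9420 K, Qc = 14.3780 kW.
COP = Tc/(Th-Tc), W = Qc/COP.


COP = 269.3300 / 75.6120 = 3.5620
W = 14.3780 / 3.5620 = 4.0365 kW

COP = 3.5620, W = 4.0365 kW


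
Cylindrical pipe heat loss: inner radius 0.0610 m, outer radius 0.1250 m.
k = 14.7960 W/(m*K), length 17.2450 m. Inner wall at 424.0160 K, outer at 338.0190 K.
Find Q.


dT = 85.9970 K
ln(ro/ri) = 0.7174
Q = 2*pi*14.7960*17.2450*85.9970 / 0.7174 = 192169.8190 W

192169.8190 W


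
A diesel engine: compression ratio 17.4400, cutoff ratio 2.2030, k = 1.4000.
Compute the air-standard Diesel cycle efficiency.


r^(k-1) = 3.1378
rc^k = 3.0215
eta = 0.6175 = 61.7477%

61.7477%


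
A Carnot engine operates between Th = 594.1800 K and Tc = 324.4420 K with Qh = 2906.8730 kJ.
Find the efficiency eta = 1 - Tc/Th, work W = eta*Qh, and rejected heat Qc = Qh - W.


eta = 1 - 324.4420/594.1800 = 0.4540
W = 0.4540 * 2906.8730 = 1319.6239 kJ
Qc = 2906.8730 - 1319.6239 = 1587.2491 kJ

eta = 45.3967%, W = 1319.6239 kJ, Qc = 1587.2491 kJ


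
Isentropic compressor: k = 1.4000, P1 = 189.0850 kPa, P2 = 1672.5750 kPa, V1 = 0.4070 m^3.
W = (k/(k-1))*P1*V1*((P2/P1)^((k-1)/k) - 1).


(k-1)/k = 0.2857
(P2/P1)^exp = 1.8642
W = 3.5000 * 189.0850 * 0.4070 * (1.8642 - 1) = 232.7752 kJ

232.7752 kJ


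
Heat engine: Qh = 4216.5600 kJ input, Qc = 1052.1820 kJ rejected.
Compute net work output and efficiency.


W = 4216.5600 - 1052.1820 = 3164.3780 kJ
eta = 3164.3780 / 4216.5600 = 0.7505 = 75.0464%

W = 3164.3780 kJ, eta = 75.0464%


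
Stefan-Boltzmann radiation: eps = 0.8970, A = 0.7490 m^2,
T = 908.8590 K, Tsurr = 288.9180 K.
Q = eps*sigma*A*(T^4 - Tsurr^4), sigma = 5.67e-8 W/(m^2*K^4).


T^4 = 6.8232e+11
Tsurr^4 = 6.9678e+09
Q = 0.8970 * 5.67e-8 * 0.7490 * 6.7535e+11 = 25726.7862 W

25726.7862 W


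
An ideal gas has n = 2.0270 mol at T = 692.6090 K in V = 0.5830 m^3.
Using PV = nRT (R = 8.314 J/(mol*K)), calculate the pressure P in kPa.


P = nRT/V = 2.0270 * 8.314 * 692.6090 / 0.5830
= 11672.1779 / 0.5830 = 20020.8884 Pa = 20.0209 kPa

20.0209 kPa


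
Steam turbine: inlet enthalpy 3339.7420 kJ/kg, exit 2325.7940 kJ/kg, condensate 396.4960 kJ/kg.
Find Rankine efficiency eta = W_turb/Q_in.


W = 1013.9480 kJ/kg
Q_in = 2943.2460 kJ/kg
eta = 0.3445 = 34.4500%

eta = 34.4500%


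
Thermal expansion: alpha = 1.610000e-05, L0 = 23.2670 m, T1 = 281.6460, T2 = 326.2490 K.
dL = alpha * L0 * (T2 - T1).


dT = 44.6030 K
dL = 1.610000e-05 * 23.2670 * 44.6030 = 0.016708 m
L_final = 23.283708 m

dL = 0.016708 m


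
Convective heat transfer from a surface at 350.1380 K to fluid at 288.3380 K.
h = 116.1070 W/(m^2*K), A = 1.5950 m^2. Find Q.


dT = 61.8000 K
Q = 116.1070 * 1.5950 * 61.8000 = 11444.7831 W

11444.7831 W


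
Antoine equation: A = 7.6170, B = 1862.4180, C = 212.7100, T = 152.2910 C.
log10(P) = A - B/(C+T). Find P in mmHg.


C+T = 365.0010
B/(C+T) = 5.1025
log10(P) = 7.6170 - 5.1025 = 2.5145
P = 10^2.5145 = 326.9632 mmHg

326.9632 mmHg


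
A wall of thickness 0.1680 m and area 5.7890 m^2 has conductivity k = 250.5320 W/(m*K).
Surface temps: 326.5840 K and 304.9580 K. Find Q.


dT = 21.6260 K
Q = 250.5320 * 5.7890 * 21.6260 / 0.1680 = 186695.4234 W

186695.4234 W


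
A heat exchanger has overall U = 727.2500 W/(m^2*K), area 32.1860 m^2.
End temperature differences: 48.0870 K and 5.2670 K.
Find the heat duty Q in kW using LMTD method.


LMTD = 19.3620 K
Q = 727.2500 * 32.1860 * 19.3620 = 453211.0130 W = 453.2110 kW

453.2110 kW


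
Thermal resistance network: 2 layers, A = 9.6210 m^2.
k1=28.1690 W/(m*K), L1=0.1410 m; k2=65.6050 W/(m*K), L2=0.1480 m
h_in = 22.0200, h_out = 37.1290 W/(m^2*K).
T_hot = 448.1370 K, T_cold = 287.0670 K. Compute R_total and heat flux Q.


R_conv_in = 1/(22.0200*9.6210) = 0.0047
R_1 = 0.1410/(28.1690*9.6210) = 0.0005
R_2 = 0.1480/(65.6050*9.6210) = 0.0002
R_conv_out = 1/(37.1290*9.6210) = 0.0028
R_total = 0.0083 K/W
Q = 161.0700 / 0.0083 = 19466.1101 W

R_total = 0.0083 K/W, Q = 19466.1101 W


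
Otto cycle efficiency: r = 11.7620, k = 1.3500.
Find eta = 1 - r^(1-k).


r^(k-1) = 2.3696
eta = 1 - 1/2.3696 = 0.5780 = 57.7981%

57.7981%


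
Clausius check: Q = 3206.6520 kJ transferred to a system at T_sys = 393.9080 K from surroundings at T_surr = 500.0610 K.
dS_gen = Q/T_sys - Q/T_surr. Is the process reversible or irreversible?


dS_sys = 3206.6520/393.9080 = 8.1406 kJ/K
dS_surr = -3206.6520/500.0610 = -6.4125 kJ/K
dS_gen = 8.1406 - 6.4125 = 1.7281 kJ/K (irreversible)

dS_gen = 1.7281 kJ/K, irreversible


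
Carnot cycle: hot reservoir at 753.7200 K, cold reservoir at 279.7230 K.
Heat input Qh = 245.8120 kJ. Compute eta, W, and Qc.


eta = 1 - 279.7230/753.7200 = 0.6289
W = 0.6289 * 245.8120 = 154.5855 kJ
Qc = 245.8120 - 154.5855 = 91.2265 kJ

eta = 62.8877%, W = 154.5855 kJ, Qc = 91.2265 kJ


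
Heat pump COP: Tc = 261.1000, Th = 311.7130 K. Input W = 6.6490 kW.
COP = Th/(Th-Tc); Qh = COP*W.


COP = 311.7130 / 50.6130 = 6.1588
Qh = 6.1588 * 6.6490 = 40.9496 kW

COP = 6.1588, Qh = 40.9496 kW


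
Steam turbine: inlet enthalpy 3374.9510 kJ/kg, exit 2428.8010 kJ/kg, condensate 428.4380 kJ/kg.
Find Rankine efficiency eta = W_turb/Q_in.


W = 946.1500 kJ/kg
Q_in = 2946.5130 kJ/kg
eta = 0.3211 = 32.1108%

eta = 32.1108%


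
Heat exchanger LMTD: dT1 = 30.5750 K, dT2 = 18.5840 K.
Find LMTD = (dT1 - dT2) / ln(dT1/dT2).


dT1/dT2 = 1.6452
ln(dT1/dT2) = 0.4979
LMTD = 11.9910 / 0.4979 = 24.0840 K

24.0840 K


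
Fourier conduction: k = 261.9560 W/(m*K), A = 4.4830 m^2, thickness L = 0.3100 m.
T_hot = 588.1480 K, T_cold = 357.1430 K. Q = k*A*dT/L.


dT = 231.0050 K
Q = 261.9560 * 4.4830 * 231.0050 / 0.3100 = 875098.1695 W

875098.1695 W


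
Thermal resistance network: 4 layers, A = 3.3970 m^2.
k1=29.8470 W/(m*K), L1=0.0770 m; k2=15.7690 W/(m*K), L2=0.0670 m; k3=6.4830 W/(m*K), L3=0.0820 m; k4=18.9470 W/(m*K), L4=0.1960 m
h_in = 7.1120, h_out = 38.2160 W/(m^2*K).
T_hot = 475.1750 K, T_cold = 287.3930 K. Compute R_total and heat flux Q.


R_conv_in = 1/(7.1120*3.3970) = 0.0414
R_1 = 0.0770/(29.8470*3.3970) = 0.0008
R_2 = 0.0670/(15.7690*3.3970) = 0.0013
R_3 = 0.0820/(6.4830*3.3970) = 0.0037
R_4 = 0.1960/(18.9470*3.3970) = 0.0030
R_conv_out = 1/(38.2160*3.3970) = 0.0077
R_total = 0.0579 K/W
Q = 187.7820 / 0.0579 = 3244.6979 W

R_total = 0.0579 K/W, Q = 3244.6979 W


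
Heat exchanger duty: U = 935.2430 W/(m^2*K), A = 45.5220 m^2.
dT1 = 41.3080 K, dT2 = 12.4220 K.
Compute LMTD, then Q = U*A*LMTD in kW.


LMTD = 24.0399 K
Q = 935.2430 * 45.5220 * 24.0399 = 1023476.6843 W = 1023.4767 kW

1023.4767 kW


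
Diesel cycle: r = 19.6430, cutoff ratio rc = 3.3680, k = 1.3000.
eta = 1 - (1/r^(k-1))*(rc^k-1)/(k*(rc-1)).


r^(k-1) = 2.4432
rc^k = 4.8482
eta = 0.4883 = 48.8349%

48.8349%


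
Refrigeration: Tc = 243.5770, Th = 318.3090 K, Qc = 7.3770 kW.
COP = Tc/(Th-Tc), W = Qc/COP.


COP = 243.5770 / 74.7320 = 3.2593
W = 7.3770 / 3.2593 = 2.2633 kW

COP = 3.2593, W = 2.2633 kW


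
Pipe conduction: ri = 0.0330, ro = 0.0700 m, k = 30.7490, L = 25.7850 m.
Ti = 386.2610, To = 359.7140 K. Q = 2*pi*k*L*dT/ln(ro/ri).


dT = 26.5470 K
ln(ro/ri) = 0.7520
Q = 2*pi*30.7490*25.7850*26.5470 / 0.7520 = 175866.3396 W

175866.3396 W


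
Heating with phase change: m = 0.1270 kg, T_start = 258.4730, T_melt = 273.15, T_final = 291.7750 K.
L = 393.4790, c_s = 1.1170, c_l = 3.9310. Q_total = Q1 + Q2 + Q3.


Q1 (sensible, solid) = 0.1270 * 1.1170 * 14.6770 = 2.0821 kJ
Q2 (latent) = 0.1270 * 393.4790 = 49.9718 kJ
Q3 (sensible, liquid) = 0.1270 * 3.9310 * 18.6250 = 9.2983 kJ
Q_total = 61.3522 kJ

61.3522 kJ


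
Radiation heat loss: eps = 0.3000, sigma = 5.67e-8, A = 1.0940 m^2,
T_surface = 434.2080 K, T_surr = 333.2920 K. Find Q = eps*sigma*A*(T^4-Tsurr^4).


T^4 = 3.5546e+10
Tsurr^4 = 1.2340e+10
Q = 0.3000 * 5.67e-8 * 1.0940 * 2.3206e+10 = 431.8481 W

431.8481 W


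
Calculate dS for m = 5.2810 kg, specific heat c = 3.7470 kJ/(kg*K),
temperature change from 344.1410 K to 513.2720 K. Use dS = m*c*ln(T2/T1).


T2/T1 = 1.4915
ln(T2/T1) = 0.3998
dS = 5.2810 * 3.7470 * 0.3998 = 7.9103 kJ/K

7.9103 kJ/K


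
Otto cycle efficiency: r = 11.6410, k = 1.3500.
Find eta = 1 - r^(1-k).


r^(k-1) = 2.3610
eta = 1 - 1/2.3610 = 0.5765 = 57.6451%

57.6451%


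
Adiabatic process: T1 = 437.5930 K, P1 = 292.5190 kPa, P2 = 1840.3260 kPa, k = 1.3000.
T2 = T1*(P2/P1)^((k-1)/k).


(k-1)/k = 0.2308
(P2/P1)^exp = 1.5287
T2 = 437.5930 * 1.5287 = 668.9523 K

668.9523 K


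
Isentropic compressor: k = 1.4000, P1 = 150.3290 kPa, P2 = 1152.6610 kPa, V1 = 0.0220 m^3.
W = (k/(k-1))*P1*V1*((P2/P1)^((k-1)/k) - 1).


(k-1)/k = 0.2857
(P2/P1)^exp = 1.7896
W = 3.5000 * 150.3290 * 0.0220 * (1.7896 - 1) = 9.1401 kJ

9.1401 kJ


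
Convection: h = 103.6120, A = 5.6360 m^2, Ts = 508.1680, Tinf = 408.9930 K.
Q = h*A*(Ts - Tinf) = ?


dT = 99.1750 K
Q = 103.6120 * 5.6360 * 99.1750 = 57913.9585 W

57913.9585 W


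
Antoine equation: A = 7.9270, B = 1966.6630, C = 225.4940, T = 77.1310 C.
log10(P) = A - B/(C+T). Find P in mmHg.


C+T = 302.6250
B/(C+T) = 6.4987
log10(P) = 7.9270 - 6.4987 = 1.4283
P = 10^1.4283 = 26.8114 mmHg

26.8114 mmHg


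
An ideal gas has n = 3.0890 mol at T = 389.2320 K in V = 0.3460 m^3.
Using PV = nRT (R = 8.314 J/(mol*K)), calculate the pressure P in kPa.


P = nRT/V = 3.0890 * 8.314 * 389.2320 / 0.3460
= 9996.2352 / 0.3460 = 28890.8532 Pa = 28.8909 kPa

28.8909 kPa


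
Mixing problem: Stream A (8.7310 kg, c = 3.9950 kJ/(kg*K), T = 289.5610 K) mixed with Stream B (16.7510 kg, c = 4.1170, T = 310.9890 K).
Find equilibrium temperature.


num = 31546.9916
den = 103.8442
Tf = 303.7915 K

303.7915 K


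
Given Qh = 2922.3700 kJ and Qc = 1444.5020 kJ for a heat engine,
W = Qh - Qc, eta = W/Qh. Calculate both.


W = 2922.3700 - 1444.5020 = 1477.8680 kJ
eta = 1477.8680 / 2922.3700 = 0.5057 = 50.5709%

W = 1477.8680 kJ, eta = 50.5709%


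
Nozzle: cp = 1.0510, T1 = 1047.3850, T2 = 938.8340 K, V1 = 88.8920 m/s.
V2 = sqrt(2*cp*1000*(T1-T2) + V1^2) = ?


dT = 108.5510 K
2*cp*1000*dT = 228174.2020
V1^2 = 7901.7877
V2 = sqrt(236075.9897) = 485.8765 m/s

485.8765 m/s


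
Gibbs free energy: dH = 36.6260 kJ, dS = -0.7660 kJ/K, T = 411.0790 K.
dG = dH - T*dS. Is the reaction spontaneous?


T*dS = 411.0790 * -0.7660 = -314.8865 kJ
dG = 36.6260 + 314.8865 = 351.5125 kJ (non-spontaneous)

dG = 351.5125 kJ, non-spontaneous


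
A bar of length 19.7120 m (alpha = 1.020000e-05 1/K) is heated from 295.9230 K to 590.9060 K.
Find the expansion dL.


dT = 294.9830 K
dL = 1.020000e-05 * 19.7120 * 294.9830 = 0.059310 m
L_final = 19.771310 m

dL = 0.059310 m


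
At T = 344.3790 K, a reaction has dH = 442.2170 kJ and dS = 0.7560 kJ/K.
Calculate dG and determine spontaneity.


T*dS = 344.3790 * 0.7560 = 260.3505 kJ
dG = 442.2170 - 260.3505 = 181.8665 kJ (non-spontaneous)

dG = 181.8665 kJ, non-spontaneous


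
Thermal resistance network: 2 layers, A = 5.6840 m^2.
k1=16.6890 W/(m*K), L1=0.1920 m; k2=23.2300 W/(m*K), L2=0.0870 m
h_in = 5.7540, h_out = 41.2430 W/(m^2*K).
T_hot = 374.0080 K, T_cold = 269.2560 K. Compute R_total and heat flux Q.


R_conv_in = 1/(5.7540*5.6840) = 0.0306
R_1 = 0.1920/(16.6890*5.6840) = 0.0020
R_2 = 0.0870/(23.2300*5.6840) = 0.0007
R_conv_out = 1/(41.2430*5.6840) = 0.0043
R_total = 0.0375 K/W
Q = 104.7520 / 0.0375 = 2791.5738 W

R_total = 0.0375 K/W, Q = 2791.5738 W


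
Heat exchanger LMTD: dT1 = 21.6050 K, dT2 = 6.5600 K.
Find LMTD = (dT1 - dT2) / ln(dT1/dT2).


dT1/dT2 = 3.2934
ln(dT1/dT2) = 1.1919
LMTD = 15.0450 / 1.1919 = 12.6223 K

12.6223 K


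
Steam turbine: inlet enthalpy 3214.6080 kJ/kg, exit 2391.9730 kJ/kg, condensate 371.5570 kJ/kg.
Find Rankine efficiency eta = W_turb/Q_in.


W = 822.6350 kJ/kg
Q_in = 2843.0510 kJ/kg
eta = 0.2893 = 28.9349%

eta = 28.9349%


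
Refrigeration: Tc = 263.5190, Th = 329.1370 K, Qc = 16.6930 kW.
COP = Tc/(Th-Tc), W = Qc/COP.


COP = 263.5190 / 65.6180 = 4.0160
W = 16.6930 / 4.0160 = 4.1567 kW

COP = 4.0160, W = 4.1567 kW


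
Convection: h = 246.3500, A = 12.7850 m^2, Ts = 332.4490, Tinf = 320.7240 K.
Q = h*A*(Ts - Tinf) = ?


dT = 11.7250 K
Q = 246.3500 * 12.7850 * 11.7250 = 36928.8812 W

36928.8812 W


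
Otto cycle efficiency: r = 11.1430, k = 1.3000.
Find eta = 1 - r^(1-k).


r^(k-1) = 2.0611
eta = 1 - 1/2.0611 = 0.5148 = 51.4824%

51.4824%


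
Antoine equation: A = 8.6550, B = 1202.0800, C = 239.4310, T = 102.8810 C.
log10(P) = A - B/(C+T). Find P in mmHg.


C+T = 342.3120
B/(C+T) = 3.5117
log10(P) = 8.6550 - 3.5117 = 5.1433
P = 10^5.1433 = 139107.2642 mmHg

139107.2642 mmHg


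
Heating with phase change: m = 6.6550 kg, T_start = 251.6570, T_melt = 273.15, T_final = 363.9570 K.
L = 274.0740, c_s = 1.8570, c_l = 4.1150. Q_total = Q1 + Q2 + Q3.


Q1 (sensible, solid) = 6.6550 * 1.8570 * 21.4930 = 265.6177 kJ
Q2 (latent) = 6.6550 * 274.0740 = 1823.9625 kJ
Q3 (sensible, liquid) = 6.6550 * 4.1150 * 90.8070 = 2486.7792 kJ
Q_total = 4576.3594 kJ

4576.3594 kJ


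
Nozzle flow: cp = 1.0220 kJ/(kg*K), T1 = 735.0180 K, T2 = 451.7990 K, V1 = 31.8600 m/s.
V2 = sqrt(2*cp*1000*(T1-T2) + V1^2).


dT = 283.2190 K
2*cp*1000*dT = 578899.6360
V1^2 = 1015.0596
V2 = sqrt(579914.6956) = 761.5213 m/s

761.5213 m/s


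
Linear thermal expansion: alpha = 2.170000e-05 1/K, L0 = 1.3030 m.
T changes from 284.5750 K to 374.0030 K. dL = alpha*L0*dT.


dT = 89.4280 K
dL = 2.170000e-05 * 1.3030 * 89.4280 = 0.002529 m
L_final = 1.305529 m

dL = 0.002529 m


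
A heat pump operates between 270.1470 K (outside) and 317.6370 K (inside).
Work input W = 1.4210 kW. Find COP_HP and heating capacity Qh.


COP = 317.6370 / 47.4900 = 6.6885
Qh = 6.6885 * 1.4210 = 9.5044 kW

COP = 6.6885, Qh = 9.5044 kW


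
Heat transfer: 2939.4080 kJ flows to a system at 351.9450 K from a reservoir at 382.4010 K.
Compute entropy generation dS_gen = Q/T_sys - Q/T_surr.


dS_sys = 2939.4080/351.9450 = 8.3519 kJ/K
dS_surr = -2939.4080/382.4010 = -7.6867 kJ/K
dS_gen = 8.3519 - 7.6867 = 0.6652 kJ/K (irreversible)

dS_gen = 0.6652 kJ/K, irreversible


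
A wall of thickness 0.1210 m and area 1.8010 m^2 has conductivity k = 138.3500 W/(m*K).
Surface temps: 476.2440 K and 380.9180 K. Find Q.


dT = 95.3260 K
Q = 138.3500 * 1.8010 * 95.3260 / 0.1210 = 196299.3565 W

196299.3565 W


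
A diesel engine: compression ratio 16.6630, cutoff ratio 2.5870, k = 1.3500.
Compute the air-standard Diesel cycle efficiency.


r^(k-1) = 2.6768
rc^k = 3.6081
eta = 0.5452 = 54.5226%

54.5226%


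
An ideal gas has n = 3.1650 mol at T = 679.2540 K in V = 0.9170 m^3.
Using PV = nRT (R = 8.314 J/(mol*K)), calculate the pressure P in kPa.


P = nRT/V = 3.1650 * 8.314 * 679.2540 / 0.9170
= 17873.7607 / 0.9170 = 19491.5602 Pa = 19.4916 kPa

19.4916 kPa


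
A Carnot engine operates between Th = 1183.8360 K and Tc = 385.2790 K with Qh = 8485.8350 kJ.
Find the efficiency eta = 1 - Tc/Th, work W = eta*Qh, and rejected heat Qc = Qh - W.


eta = 1 - 385.2790/1183.8360 = 0.6746
W = 0.6746 * 8485.8350 = 5724.1231 kJ
Qc = 8485.8350 - 5724.1231 = 2761.7119 kJ

eta = 67.4550%, W = 5724.1231 kJ, Qc = 2761.7119 kJ


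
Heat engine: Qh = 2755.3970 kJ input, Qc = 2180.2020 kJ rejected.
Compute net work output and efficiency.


W = 2755.3970 - 2180.2020 = 575.1950 kJ
eta = 575.1950 / 2755.3970 = 0.2088 = 20.8752%

W = 575.1950 kJ, eta = 20.8752%


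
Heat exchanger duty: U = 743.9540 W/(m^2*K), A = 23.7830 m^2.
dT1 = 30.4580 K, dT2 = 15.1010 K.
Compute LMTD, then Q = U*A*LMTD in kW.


LMTD = 21.8889 K
Q = 743.9540 * 23.7830 * 21.8889 = 387290.7507 W = 387.2908 kW

387.2908 kW


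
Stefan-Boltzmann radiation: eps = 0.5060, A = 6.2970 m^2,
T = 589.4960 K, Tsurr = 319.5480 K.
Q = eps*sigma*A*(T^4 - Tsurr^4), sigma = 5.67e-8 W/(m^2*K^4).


T^4 = 1.2076e+11
Tsurr^4 = 1.0427e+10
Q = 0.5060 * 5.67e-8 * 6.2970 * 1.1033e+11 = 19933.0836 W

19933.0836 W


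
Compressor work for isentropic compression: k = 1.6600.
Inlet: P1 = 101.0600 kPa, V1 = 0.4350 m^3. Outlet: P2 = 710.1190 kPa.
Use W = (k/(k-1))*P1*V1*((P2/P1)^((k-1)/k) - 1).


(k-1)/k = 0.3976
(P2/P1)^exp = 2.1710
W = 2.5152 * 101.0600 * 0.4350 * (2.1710 - 1) = 129.4764 kJ

129.4764 kJ


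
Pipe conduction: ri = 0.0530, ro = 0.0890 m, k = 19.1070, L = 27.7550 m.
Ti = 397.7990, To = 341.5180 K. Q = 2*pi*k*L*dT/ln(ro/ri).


dT = 56.2810 K
ln(ro/ri) = 0.5183
Q = 2*pi*19.1070*27.7550*56.2810 / 0.5183 = 361790.3268 W

361790.3268 W


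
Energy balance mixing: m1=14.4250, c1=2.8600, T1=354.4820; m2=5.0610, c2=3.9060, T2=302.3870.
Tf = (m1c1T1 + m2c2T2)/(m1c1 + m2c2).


num = 20601.9988
den = 61.0238
Tf = 337.6062 K

337.6062 K


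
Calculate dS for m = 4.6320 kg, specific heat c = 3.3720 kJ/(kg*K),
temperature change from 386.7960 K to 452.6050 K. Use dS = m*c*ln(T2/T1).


T2/T1 = 1.1701
ln(T2/T1) = 0.1571
dS = 4.6320 * 3.3720 * 0.1571 = 2.4541 kJ/K

2.4541 kJ/K


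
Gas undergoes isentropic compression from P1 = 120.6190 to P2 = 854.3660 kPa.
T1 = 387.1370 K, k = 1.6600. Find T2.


(k-1)/k = 0.3976
(P2/P1)^exp = 2.1779
T2 = 387.1370 * 2.1779 = 843.1546 K

843.1546 K


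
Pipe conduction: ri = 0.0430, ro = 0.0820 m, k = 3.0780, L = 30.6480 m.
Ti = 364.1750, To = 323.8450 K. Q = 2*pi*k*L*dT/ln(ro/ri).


dT = 40.3300 K
ln(ro/ri) = 0.6455
Q = 2*pi*3.0780*30.6480*40.3300 / 0.6455 = 37031.3655 W

37031.3655 W


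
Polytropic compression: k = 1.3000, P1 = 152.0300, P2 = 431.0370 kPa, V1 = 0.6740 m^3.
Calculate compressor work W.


(k-1)/k = 0.2308
(P2/P1)^exp = 1.2719
W = 4.3333 * 152.0300 * 0.6740 * (1.2719 - 1) = 120.7182 kJ

120.7182 kJ
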